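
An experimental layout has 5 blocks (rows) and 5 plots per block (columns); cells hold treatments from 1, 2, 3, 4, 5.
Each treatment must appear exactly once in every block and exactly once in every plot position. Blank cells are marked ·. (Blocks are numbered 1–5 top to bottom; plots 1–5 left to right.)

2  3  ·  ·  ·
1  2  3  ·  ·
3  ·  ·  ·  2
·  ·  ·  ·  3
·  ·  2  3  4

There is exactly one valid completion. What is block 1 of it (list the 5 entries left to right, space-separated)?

2 3 4 5 1

Block 2, plot 5: block 2 has {1, 2, 3} and plot 5 has {2, 3, 4}, leaving only 5.
Block 1, plot 5: block 1 has {2, 3} and plot 5 has {2, 3, 4, 5}, leaving only 1.
Block 2, plot 4: block 2 has {1, 2, 3, 5} and plot 4 has {3}, leaving only 4.
Block 1, plot 4: block 1 has {1, 2, 3} and plot 4 has {3, 4}, leaving only 5.
Block 1, plot 3: block 1 has {1, 2, 3, 5} and plot 3 has {2, 3}, leaving only 4.
So block 1 reads: 2 3 4 5 1.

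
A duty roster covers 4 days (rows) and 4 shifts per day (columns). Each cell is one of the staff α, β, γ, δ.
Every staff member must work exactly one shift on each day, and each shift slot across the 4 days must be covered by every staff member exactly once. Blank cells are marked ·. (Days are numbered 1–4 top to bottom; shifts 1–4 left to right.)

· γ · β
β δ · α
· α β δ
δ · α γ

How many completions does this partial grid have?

Day 1, shift 1: eliminating its day and shift leaves {α}.
Day 1, shift 3: eliminating its day and shift leaves {δ}.
Day 2, shift 3: eliminating its day and shift leaves {γ}.
Day 3, shift 1: eliminating its day and shift leaves {γ}.
Day 4, shift 2: eliminating its day and shift leaves {β}.
Only one assignment across all blanks avoids any day or shift repeat, giving 1 completion.

1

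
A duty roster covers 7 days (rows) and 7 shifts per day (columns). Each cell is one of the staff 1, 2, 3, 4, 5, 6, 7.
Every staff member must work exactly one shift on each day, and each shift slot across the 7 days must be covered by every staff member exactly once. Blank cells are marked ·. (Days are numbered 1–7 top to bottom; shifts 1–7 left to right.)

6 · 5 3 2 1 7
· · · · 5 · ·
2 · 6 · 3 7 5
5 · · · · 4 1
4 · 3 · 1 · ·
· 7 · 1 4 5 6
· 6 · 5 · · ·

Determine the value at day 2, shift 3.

1

Day 1, shift 2: day 1 has {1, 2, 3, 5, 6, 7} and shift 2 has {6, 7}, leaving only 4.
Day 3, shift 2: day 3 has {2, 3, 5, 6, 7} and shift 2 has {4, 6, 7}, leaving only 1.
Day 3, shift 4: day 3 has {1, 2, 3, 5, 6, 7} and shift 4 has {1, 3, 5}, leaving only 4.
Day 5, shift 7: day 5 has {1, 3, 4} and shift 7 has {1, 5, 6, 7}, leaving only 2.
Day 5, shift 2: day 5 has {1, 2, 3, 4} and shift 2 has {1, 4, 6, 7}, leaving only 5.
Day 5, shift 6: day 5 has {1, 2, 3, 4, 5} and shift 6 has {1, 4, 5, 7}, leaving only 6.
Day 5, shift 4: day 5 has {1, 2, 3, 4, 5, 6} and shift 4 has {1, 3, 4, 5}, leaving only 7.
Day 6, shift 1: day 6 has {1, 4, 5, 6, 7} and shift 1 has {2, 4, 5, 6}, leaving only 3.
Day 6, shift 3: day 6 has {1, 3, 4, 5, 6, 7} and shift 3 has {3, 5, 6}, leaving only 2.
Day 4, shift 3: day 4 has {1, 4, 5} and shift 3 has {2, 3, 5, 6}, leaving only 7.
Day 4, shift 5: day 4 has {1, 4, 5, 7} and shift 5 has {1, 2, 3, 4, 5}, leaving only 6.
Day 4, shift 4: day 4 has {1, 4, 5, 6, 7} and shift 4 has {1, 3, 4, 5, 7}, leaving only 2.
Day 2, shift 4: day 2 has {5} and shift 4 has {1, 2, 3, 4, 5, 7}, leaving only 6.
Day 4, shift 2: day 4 has {1, 2, 4, 5, 6, 7} and shift 2 has {1, 4, 5, 6, 7}, leaving only 3.
Day 2, shift 2: day 2 has {5, 6} and shift 2 has {1, 3, 4, 5, 6, 7}, leaving only 2.
Day 2, shift 6: day 2 has {2, 5, 6} and shift 6 has {1, 4, 5, 6, 7}, leaving only 3.
Day 2, shift 7: day 2 has {2, 3, 5, 6} and shift 7 has {1, 2, 5, 6, 7}, leaving only 4.
Day 2 already has {2, 3, 4, 5, 6} and shift 3 already has {2, 3, 5, 6, 7}, so day 2, shift 3 must be 1.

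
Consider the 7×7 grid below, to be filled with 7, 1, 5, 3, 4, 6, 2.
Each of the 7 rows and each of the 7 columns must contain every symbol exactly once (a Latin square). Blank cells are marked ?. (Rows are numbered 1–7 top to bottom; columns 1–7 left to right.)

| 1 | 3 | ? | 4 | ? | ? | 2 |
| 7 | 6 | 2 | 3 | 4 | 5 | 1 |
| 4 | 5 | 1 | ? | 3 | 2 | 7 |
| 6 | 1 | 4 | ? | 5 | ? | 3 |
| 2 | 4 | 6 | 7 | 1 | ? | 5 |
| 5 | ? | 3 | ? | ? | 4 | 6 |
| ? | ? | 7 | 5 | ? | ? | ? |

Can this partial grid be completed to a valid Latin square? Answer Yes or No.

No row or column among the givens repeats a symbol, and propagating forced cells runs into no contradiction.
One valid completion exists (for instance, 1 3 5 4 7 6 2 / 7 6 2 3 4 5 1 / 4 5 1 6 3 2 7 / 6 1 4 2 5 7 3 / 2 4 6 7 1 3 5 / 5 7 3 1 2 4 6 / 3 2 7 5 6 1 4).

Yes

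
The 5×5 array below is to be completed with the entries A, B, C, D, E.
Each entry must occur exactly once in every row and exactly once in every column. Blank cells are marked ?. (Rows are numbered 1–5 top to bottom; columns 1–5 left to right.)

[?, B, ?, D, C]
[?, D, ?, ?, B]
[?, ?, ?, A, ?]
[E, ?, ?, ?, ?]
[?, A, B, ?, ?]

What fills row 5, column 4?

Row 1, column 1: row 1 has {B, C, D} and column 1 has {E}, leaving only A.
Row 1, column 3: row 1 has {A, B, C, D} and column 3 has {B}, leaving only E.
Row 2, column 1: row 2 has {B, D} and column 1 has {A, E}, leaving only C.
Row 2, column 3: row 2 has {B, C, D} and column 3 has {B, E}, leaving only A.
Row 2, column 4: row 2 has {A, B, C, D} and column 4 has {A, D}, leaving only E.
Row 5 already has {A, B} and column 4 already has {A, D, E}, so row 5, column 4 must be C.

C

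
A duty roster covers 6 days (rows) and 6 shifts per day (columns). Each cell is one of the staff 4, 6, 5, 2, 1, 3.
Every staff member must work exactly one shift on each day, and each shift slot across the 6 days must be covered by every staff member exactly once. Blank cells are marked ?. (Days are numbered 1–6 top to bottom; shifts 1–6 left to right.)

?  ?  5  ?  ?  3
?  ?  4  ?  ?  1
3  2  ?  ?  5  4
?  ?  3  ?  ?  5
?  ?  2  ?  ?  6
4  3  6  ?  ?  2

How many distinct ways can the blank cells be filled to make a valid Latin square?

Day 1, shift 1: eliminating its day and shift leaves {6, 2, 1}.
Day 1, shift 2: eliminating its day and shift leaves {4, 6, 1}.
Day 1, shift 4: eliminating its day and shift leaves {4, 6, 2, 1}.
Day 1, shift 5: eliminating its day and shift leaves {4, 6, 2, 1}.
Day 2, shift 1: eliminating its day and shift leaves {6, 5, 2}.
Day 2, shift 2: eliminating its day and shift leaves {6, 5}.
Day 2, shift 4: eliminating its day and shift leaves {6, 5, 2, 3}.
Day 2, shift 5: eliminating its day and shift leaves {6, 2, 3}.
Day 3, shift 3: eliminating its day and shift leaves {1}.
Day 3, shift 4: eliminating its day and shift leaves {6, 1}.
Day 4, shift 1: eliminating its day and shift leaves {6, 2, 1}.
Day 4, shift 2: eliminating its day and shift leaves {4, 6, 1}.
Day 4, shift 4: eliminating its day and shift leaves {4, 6, 2, 1}.
Day 4, shift 5: eliminating its day and shift leaves {4, 6, 2, 1}.
Day 5, shift 1: eliminating its day and shift leaves {5, 1}.
Day 5, shift 2: eliminating its day and shift leaves {4, 5, 1}.
Day 5, shift 4: eliminating its day and shift leaves {4, 5, 1, 3}.
Day 5, shift 5: eliminating its day and shift leaves {4, 1, 3}.
Day 6, shift 4: eliminating its day and shift leaves {5, 1}.
Day 6, shift 5: eliminating its day and shift leaves {1}.
Enumerating the assignments across these blanks that avoid any day or shift repeat gives 20 completions.

20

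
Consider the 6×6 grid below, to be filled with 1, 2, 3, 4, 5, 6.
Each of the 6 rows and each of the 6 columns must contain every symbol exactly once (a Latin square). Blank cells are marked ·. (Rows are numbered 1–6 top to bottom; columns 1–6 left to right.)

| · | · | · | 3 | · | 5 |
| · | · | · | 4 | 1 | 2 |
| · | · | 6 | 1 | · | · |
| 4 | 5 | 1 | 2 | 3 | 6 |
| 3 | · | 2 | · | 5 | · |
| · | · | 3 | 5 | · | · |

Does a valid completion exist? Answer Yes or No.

No row or column among the givens repeats a symbol, and propagating forced cells runs into no contradiction.
One valid completion exists (for instance, 1 6 4 3 2 5 / 6 3 5 4 1 2 / 5 2 6 1 4 3 / 4 5 1 2 3 6 / 3 1 2 6 5 4 / 2 4 3 5 6 1).

Yes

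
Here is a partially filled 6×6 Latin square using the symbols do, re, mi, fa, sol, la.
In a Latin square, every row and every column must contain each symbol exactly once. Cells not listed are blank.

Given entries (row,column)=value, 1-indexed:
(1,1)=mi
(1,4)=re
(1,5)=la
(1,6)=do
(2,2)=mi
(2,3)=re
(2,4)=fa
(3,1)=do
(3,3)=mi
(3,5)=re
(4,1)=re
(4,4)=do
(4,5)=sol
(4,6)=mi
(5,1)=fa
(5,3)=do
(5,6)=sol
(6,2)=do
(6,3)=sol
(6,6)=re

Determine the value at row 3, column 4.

Row 1, column 3: row 1 has {do, re, mi, la} and column 3 has {do, re, mi, sol}, leaving only fa.
Row 1, column 2: row 1 has {do, re, mi, fa, la} and column 2 has {do, mi}, leaving only sol.
Row 2, column 5: row 2 has {re, mi, fa} and column 5 has {re, sol, la}, leaving only do.
Row 2, column 6: row 2 has {do, re, mi, fa} and column 6 has {do, re, mi, sol}, leaving only la.
Row 2, column 1: row 2 has {do, re, mi, fa, la} and column 1 has {do, re, mi, fa}, leaving only sol.
Row 3, column 6: row 3 has {do, re, mi} and column 6 has {do, re, mi, sol, la}, leaving only fa.
Row 3, column 2: row 3 has {do, re, mi, fa} and column 2 has {do, mi, sol}, leaving only la.
Row 3 already has {do, re, mi, fa, la} and column 4 already has {do, re, fa}, so row 3, column 4 must be sol.

sol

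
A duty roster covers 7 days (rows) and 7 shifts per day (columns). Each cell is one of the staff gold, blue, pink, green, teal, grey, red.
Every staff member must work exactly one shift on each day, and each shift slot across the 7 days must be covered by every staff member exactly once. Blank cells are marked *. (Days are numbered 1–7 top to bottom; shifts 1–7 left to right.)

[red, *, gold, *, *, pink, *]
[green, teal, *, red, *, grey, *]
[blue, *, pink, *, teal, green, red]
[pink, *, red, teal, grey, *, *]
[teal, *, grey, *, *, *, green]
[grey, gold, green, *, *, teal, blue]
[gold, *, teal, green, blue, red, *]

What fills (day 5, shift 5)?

pink

Day 1, shift 5: day 1 has {gold, pink, red} and shift 5 has {blue, teal, grey}, leaving only green.
Day 2, shift 3: day 2 has {green, teal, grey, red} and shift 3 has {gold, pink, green, teal, grey, red}, leaving only blue.
Day 3, shift 2: day 3 has {blue, pink, green, teal, red} and shift 2 has {gold, teal}, leaving only grey.
Day 1, shift 2: day 1 has {gold, pink, green, red} and shift 2 has {gold, teal, grey}, leaving only blue.
Day 1, shift 4: day 1 has {gold, blue, pink, green, red} and shift 4 has {green, teal, red}, leaving only grey.
Day 1, shift 7: day 1 has {gold, blue, pink, green, grey, red} and shift 7 has {blue, green, red}, leaving only teal.
Day 3, shift 4: day 3 has {blue, pink, green, teal, grey, red} and shift 4 has {green, teal, grey, red}, leaving only gold.
Day 4, shift 2: day 4 has {pink, teal, grey, red} and shift 2 has {gold, blue, teal, grey}, leaving only green.
Day 4, shift 7: day 4 has {pink, green, teal, grey, red} and shift 7 has {blue, green, teal, red}, leaving only gold.
Day 2, shift 7: day 2 has {blue, green, teal, grey, red} and shift 7 has {gold, blue, green, teal, red}, leaving only pink.
Day 2, shift 5: day 2 has {blue, pink, green, teal, grey, red} and shift 5 has {blue, green, teal, grey}, leaving only gold.
Day 4, shift 6: day 4 has {gold, pink, green, teal, grey, red} and shift 6 has {pink, green, teal, grey, red}, leaving only blue.
Day 5, shift 6: day 5 has {green, teal, grey} and shift 6 has {blue, pink, green, teal, grey, red}, leaving only gold.
Day 6, shift 4: day 6 has {gold, blue, green, teal, grey} and shift 4 has {gold, green, teal, grey, red}, leaving only pink.
Day 5, shift 4: day 5 has {gold, green, teal, grey} and shift 4 has {gold, pink, green, teal, grey, red}, leaving only blue.
Day 6, shift 5: day 6 has {gold, blue, pink, green, teal, grey} and shift 5 has {gold, blue, green, teal, grey}, leaving only red.
Day 5 already has {gold, blue, green, teal, grey} and shift 5 already has {gold, blue, green, teal, grey, red}, so day 5, shift 5 must be pink.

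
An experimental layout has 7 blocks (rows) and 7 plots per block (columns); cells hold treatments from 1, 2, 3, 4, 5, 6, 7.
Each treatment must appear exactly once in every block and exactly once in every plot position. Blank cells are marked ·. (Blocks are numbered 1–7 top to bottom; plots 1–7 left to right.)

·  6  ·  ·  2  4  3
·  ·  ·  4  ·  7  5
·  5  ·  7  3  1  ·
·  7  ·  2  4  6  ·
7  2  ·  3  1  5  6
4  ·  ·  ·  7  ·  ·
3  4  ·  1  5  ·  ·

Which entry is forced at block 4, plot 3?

Block 1, plot 4: block 1 has {2, 3, 4, 6} and plot 4 has {1, 2, 3, 4, 7}, leaving only 5.
Block 1, plot 1: block 1 has {2, 3, 4, 5, 6} and plot 1 has {3, 4, 7}, leaving only 1.
Block 1, plot 3: block 1 has {1, 2, 3, 4, 5, 6} and plot 3 has {}, leaving only 7.
Block 2, plot 5: block 2 has {4, 5, 7} and plot 5 has {1, 2, 3, 4, 5, 7}, leaving only 6.
Block 2, plot 1: block 2 has {4, 5, 6, 7} and plot 1 has {1, 3, 4, 7}, leaving only 2.
Block 3, plot 1: block 3 has {1, 3, 5, 7} and plot 1 has {1, 2, 3, 4, 7}, leaving only 6.
Block 4, plot 1: block 4 has {2, 4, 6, 7} and plot 1 has {1, 2, 3, 4, 6, 7}, leaving only 5.
Block 4, plot 7: block 4 has {2, 4, 5, 6, 7} and plot 7 has {3, 5, 6}, leaving only 1.
Block 4 already has {1, 2, 4, 5, 6, 7} and plot 3 already has {7}, so block 4, plot 3 must be 3.

3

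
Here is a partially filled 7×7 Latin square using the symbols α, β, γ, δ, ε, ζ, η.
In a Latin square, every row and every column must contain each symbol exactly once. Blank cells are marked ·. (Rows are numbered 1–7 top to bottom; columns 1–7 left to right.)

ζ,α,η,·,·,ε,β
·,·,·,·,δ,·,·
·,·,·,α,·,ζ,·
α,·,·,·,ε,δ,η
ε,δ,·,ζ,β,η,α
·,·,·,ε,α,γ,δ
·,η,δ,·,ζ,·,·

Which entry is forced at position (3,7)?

Row 1, column 5: row 1 has {α, β, ε, ζ, η} and column 5 has {α, β, δ, ε, ζ}, leaving only γ.
Row 1, column 4: row 1 has {α, β, γ, ε, ζ, η} and column 4 has {α, ε, ζ}, leaving only δ.
Row 3, column 5: row 3 has {α, ζ} and column 5 has {α, β, γ, δ, ε, ζ}, leaving only η.
Row 5, column 3: row 5 has {α, β, δ, ε, ζ, η} and column 3 has {δ, η}, leaving only γ.
Row 3, column 7 is narrowed to {γ, ε}.
If it were ε, then row 6, column 3 would be left with no valid symbol.
So row 3, column 7 must be γ.

γ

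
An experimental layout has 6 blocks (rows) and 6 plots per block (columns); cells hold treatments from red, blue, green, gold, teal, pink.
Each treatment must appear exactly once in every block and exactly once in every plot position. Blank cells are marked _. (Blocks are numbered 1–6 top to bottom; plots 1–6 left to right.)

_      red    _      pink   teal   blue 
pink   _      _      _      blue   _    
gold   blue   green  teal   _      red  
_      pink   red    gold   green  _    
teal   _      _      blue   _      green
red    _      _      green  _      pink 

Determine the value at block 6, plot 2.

teal

Block 1, plot 1: block 1 has {red, blue, teal, pink} and plot 1 has {red, gold, teal, pink}, leaving only green.
Block 1, plot 3: block 1 has {red, blue, green, teal, pink} and plot 3 has {red, green}, leaving only gold.
Block 2, plot 3: block 2 has {blue, pink} and plot 3 has {red, green, gold}, leaving only teal.
Block 2, plot 4: block 2 has {blue, teal, pink} and plot 4 has {blue, green, gold, teal, pink}, leaving only red.
Block 2, plot 6: block 2 has {red, blue, teal, pink} and plot 6 has {red, blue, green, pink}, leaving only gold.
Block 2, plot 2: block 2 has {red, blue, gold, teal, pink} and plot 2 has {red, blue, pink}, leaving only green.
Block 3, plot 5: block 3 has {red, blue, green, gold, teal} and plot 5 has {blue, green, teal}, leaving only pink.
Block 4, plot 1: block 4 has {red, green, gold, pink} and plot 1 has {red, green, gold, teal, pink}, leaving only blue.
Block 4, plot 6: block 4 has {red, blue, green, gold, pink} and plot 6 has {red, blue, green, gold, pink}, leaving only teal.
Block 5, plot 2: block 5 has {blue, green, teal} and plot 2 has {red, blue, green, pink}, leaving only gold.
Block 6 already has {red, green, pink} and plot 2 already has {red, blue, green, gold, pink}, so block 6, plot 2 must be teal.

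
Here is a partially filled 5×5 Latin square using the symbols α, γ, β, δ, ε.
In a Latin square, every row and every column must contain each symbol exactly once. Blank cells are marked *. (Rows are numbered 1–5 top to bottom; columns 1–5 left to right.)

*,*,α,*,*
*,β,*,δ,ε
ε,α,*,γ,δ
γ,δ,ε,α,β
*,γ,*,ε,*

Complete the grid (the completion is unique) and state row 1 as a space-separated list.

Row 1, column 2: row 1 has {α} and column 2 has {α, γ, β, δ}, leaving only ε.
Row 1, column 4: row 1 has {α, ε} and column 4 has {α, γ, δ, ε}, leaving only β.
Row 1, column 1: row 1 has {α, β, ε} and column 1 has {γ, ε}, leaving only δ.
Row 1, column 5: row 1 has {α, β, δ, ε} and column 5 has {β, δ, ε}, leaving only γ.
So row 1 reads: δ ε α β γ.

δ ε α β γ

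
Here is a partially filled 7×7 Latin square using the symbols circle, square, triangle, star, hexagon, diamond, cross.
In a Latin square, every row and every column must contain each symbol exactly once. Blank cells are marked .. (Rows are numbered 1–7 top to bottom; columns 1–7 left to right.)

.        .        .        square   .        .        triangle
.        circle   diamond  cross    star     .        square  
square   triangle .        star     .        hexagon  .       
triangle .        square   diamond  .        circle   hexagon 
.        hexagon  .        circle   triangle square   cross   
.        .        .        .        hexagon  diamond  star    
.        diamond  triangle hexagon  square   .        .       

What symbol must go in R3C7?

diamond

Row 2, column 1: row 2 has {circle, square, star, diamond, cross} and column 1 has {square, triangle}, leaving only hexagon.
Row 2, column 6: row 2 has {circle, square, star, hexagon, diamond, cross} and column 6 has {circle, square, hexagon, diamond}, leaving only triangle.
Row 4, column 5: row 4 has {circle, square, triangle, hexagon, diamond} and column 5 has {square, triangle, star, hexagon}, leaving only cross.
Row 4, column 2: row 4 has {circle, square, triangle, hexagon, diamond, cross} and column 2 has {circle, triangle, hexagon, diamond}, leaving only star.
Row 1, column 2: row 1 has {square, triangle} and column 2 has {circle, triangle, star, hexagon, diamond}, leaving only cross.
Row 1, column 6: row 1 has {square, triangle, cross} and column 6 has {circle, square, triangle, hexagon, diamond}, leaving only star.
Row 5, column 3: row 5 has {circle, square, triangle, hexagon, cross} and column 3 has {square, triangle, diamond}, leaving only star.
Row 5, column 1: row 5 has {circle, square, triangle, star, hexagon, cross} and column 1 has {square, triangle, hexagon}, leaving only diamond.
Row 1, column 1: row 1 has {square, triangle, star, cross} and column 1 has {square, triangle, hexagon, diamond}, leaving only circle.
Row 1, column 3: row 1 has {circle, square, triangle, star, cross} and column 3 has {square, triangle, star, diamond}, leaving only hexagon.
Row 1, column 5: row 1 has {circle, square, triangle, star, hexagon, cross} and column 5 has {square, triangle, star, hexagon, cross}, leaving only diamond.
Row 3, column 5: row 3 has {square, triangle, star, hexagon} and column 5 has {square, triangle, star, hexagon, diamond, cross}, leaving only circle.
Row 3 already has {circle, square, triangle, star, hexagon} and column 7 already has {square, triangle, star, hexagon, cross}, so row 3, column 7 must be diamond.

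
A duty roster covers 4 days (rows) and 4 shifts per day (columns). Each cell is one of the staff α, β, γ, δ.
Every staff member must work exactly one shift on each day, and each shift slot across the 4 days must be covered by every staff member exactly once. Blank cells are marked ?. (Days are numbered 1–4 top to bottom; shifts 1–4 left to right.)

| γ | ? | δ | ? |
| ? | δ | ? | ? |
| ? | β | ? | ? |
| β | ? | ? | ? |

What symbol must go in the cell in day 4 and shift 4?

δ

Day 1, shift 2: day 1 has {γ, δ} and shift 2 has {β, δ}, leaving only α.
Day 1, shift 4: day 1 has {α, γ, δ} and shift 4 has {}, leaving only β.
Day 2, shift 1: day 2 has {δ} and shift 1 has {β, γ}, leaving only α.
Day 2, shift 4: day 2 has {α, δ} and shift 4 has {β}, leaving only γ.
Day 2, shift 3: day 2 has {α, γ, δ} and shift 3 has {δ}, leaving only β.
Day 3, shift 1: day 3 has {β} and shift 1 has {α, β, γ}, leaving only δ.
Day 3, shift 4: day 3 has {β, δ} and shift 4 has {β, γ}, leaving only α.
Day 4 already has {β} and shift 4 already has {α, β, γ}, so day 4, shift 4 must be δ.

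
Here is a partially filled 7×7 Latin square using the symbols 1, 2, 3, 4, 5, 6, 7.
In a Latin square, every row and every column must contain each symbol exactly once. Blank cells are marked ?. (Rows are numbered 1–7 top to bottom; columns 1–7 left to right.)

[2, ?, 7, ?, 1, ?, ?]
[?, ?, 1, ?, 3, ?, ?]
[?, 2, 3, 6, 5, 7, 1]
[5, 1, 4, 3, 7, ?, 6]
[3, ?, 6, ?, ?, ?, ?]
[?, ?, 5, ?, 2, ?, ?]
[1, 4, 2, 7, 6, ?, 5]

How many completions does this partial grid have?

9

Row 1, column 2: eliminating its row and column leaves {3, 5, 6}.
Row 1, column 4: eliminating its row and column leaves {4, 5}.
Row 1, column 6: eliminating its row and column leaves {3, 4, 5, 6}.
Row 1, column 7: eliminating its row and column leaves {3, 4}.
Row 2, column 1: eliminating its row and column leaves {4, 6, 7}.
Row 2, column 2: eliminating its row and column leaves {5, 6, 7}.
Row 2, column 4: eliminating its row and column leaves {2, 4, 5}.
Row 2, column 6: eliminating its row and column leaves {2, 4, 5, 6}.
Row 2, column 7: eliminating its row and column leaves {2, 4, 7}.
Row 3, column 1: eliminating its row and column leaves {4}.
Row 4, column 6: eliminating its row and column leaves {2}.
Row 5, column 2: eliminating its row and column leaves {5, 7}.
Row 5, column 4: eliminating its row and column leaves {1, 2, 4, 5}.
Row 5, column 5: eliminating its row and column leaves {4}.
Row 5, column 6: eliminating its row and column leaves {1, 2, 4, 5}.
Row 5, column 7: eliminating its row and column leaves {2, 4, 7}.
Row 6, column 1: eliminating its row and column leaves {4, 6, 7}.
Row 6, column 2: eliminating its row and column leaves {3, 6, 7}.
Row 6, column 4: eliminating its row and column leaves {1, 4}.
Row 6, column 6: eliminating its row and column leaves {1, 3, 4, 6}.
Row 6, column 7: eliminating its row and column leaves {3, 4, 7}.
Row 7, column 6: eliminating its row and column leaves {3}.
Enumerating the assignments across these blanks that avoid any row or column repeat gives 9 completions.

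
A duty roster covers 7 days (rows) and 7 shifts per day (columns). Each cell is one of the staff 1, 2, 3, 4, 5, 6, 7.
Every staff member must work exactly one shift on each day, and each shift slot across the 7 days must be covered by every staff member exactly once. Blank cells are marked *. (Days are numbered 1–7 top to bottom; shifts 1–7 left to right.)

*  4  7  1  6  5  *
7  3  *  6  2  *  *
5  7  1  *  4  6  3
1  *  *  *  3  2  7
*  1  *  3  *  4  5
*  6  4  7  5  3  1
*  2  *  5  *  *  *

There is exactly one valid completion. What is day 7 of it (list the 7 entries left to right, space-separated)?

4 2 3 5 1 7 6

Day 1, shift 7: day 1 has {1, 4, 5, 6, 7} and shift 7 has {1, 3, 5, 7}, leaving only 2.
Day 1, shift 1: day 1 has {1, 2, 4, 5, 6, 7} and shift 1 has {1, 5, 7}, leaving only 3.
Day 2, shift 3: day 2 has {2, 3, 6, 7} and shift 3 has {1, 4, 7}, leaving only 5.
Day 2, shift 6: day 2 has {2, 3, 5, 6, 7} and shift 6 has {2, 3, 4, 5, 6}, leaving only 1.
Day 7, shift 6: day 7 has {2, 5} and shift 6 has {1, 2, 3, 4, 5, 6}, leaving only 7.
Day 7, shift 5: day 7 has {2, 5, 7} and shift 5 has {2, 3, 4, 5, 6}, leaving only 1.
Day 2, shift 7: day 2 has {1, 2, 3, 5, 6, 7} and shift 7 has {1, 2, 3, 5, 7}, leaving only 4.
Day 7, shift 7: day 7 has {1, 2, 5, 7} and shift 7 has {1, 2, 3, 4, 5, 7}, leaving only 6.
Day 7, shift 1: day 7 has {1, 2, 5, 6, 7} and shift 1 has {1, 3, 5, 7}, leaving only 4.
Day 7, shift 3: day 7 has {1, 2, 4, 5, 6, 7} and shift 3 has {1, 4, 5, 7}, leaving only 3.
So day 7 reads: 4 2 3 5 1 7 6.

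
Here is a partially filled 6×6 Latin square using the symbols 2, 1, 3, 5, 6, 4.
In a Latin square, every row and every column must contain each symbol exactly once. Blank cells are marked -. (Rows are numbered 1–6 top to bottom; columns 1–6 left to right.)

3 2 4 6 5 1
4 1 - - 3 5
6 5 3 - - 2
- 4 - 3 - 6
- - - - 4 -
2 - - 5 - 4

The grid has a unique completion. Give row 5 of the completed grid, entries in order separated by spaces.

5 6 2 1 4 3

Row 5, column 6: row 5 has {4} and column 6 has {2, 1, 5, 6, 4}, leaving only 3.
Row 5, column 2: row 5 has {3, 4} and column 2 has {2, 1, 5, 4}, leaving only 6.
Row 2, column 4: row 2 has {1, 3, 5, 4} and column 4 has {3, 5, 6}, leaving only 2.
Row 5, column 4: row 5 has {3, 6, 4} and column 4 has {2, 3, 5, 6}, leaving only 1.
Row 5, column 1: row 5 has {1, 3, 6, 4} and column 1 has {2, 3, 6, 4}, leaving only 5.
Row 5, column 3: row 5 has {1, 3, 5, 6, 4} and column 3 has {3, 4}, leaving only 2.
So row 5 reads: 5 6 2 1 4 3.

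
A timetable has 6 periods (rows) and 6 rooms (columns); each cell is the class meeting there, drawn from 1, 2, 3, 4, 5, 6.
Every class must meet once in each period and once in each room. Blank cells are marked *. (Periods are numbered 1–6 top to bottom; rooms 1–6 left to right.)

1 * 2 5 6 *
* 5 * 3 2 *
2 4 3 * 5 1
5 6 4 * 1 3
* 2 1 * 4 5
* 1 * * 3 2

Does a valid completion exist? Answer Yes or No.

Period 1, room 2: period 1 has {1, 2, 5, 6} and room 2 has {1, 2, 4, 5, 6}, so it must be 3.
Period 1, room 6: period 1 has {1, 2, 3, 5, 6} and room 6 has {1, 2, 3, 5}, so it must be 4.
Period 2, room 3: period 2 has {2, 3, 5} and room 3 has {1, 2, 3, 4}, so it must be 6.
Now period 2, room 6: period 2 together with room 6 already contain {1, 2, 3, 4, 5, 6} — every symbol — so nothing can go there. The grid has no valid completion.

No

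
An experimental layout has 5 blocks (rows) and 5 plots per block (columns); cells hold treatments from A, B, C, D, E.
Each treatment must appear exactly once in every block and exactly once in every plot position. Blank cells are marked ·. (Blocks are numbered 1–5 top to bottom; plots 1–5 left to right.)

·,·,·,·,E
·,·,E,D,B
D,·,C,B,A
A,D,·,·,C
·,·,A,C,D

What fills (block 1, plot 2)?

C

Block 1, plot 4: block 1 has {E} and plot 4 has {B, C, D}, leaving only A.
Block 2, plot 1: block 2 has {B, D, E} and plot 1 has {A, D}, leaving only C.
Block 1, plot 1: block 1 has {A, E} and plot 1 has {A, C, D}, leaving only B.
Block 1 already has {A, B, E} and plot 2 already has {D}, so block 1, plot 2 must be C.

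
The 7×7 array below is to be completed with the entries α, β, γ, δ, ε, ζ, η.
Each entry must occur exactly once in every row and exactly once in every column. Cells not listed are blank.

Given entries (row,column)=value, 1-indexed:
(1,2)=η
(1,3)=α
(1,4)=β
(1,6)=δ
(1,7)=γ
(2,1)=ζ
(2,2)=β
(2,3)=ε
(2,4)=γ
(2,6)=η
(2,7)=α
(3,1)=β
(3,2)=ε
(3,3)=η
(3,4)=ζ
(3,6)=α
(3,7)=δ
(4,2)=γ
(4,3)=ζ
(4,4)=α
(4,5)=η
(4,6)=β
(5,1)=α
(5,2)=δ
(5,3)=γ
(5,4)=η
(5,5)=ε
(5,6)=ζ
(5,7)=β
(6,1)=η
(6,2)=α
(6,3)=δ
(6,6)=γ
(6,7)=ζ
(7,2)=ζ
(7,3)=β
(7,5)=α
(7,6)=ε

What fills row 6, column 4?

ε

Row 6 already has {α, γ, δ, ζ, η} and column 4 already has {α, β, γ, ζ, η}, so row 6, column 4 must be ε.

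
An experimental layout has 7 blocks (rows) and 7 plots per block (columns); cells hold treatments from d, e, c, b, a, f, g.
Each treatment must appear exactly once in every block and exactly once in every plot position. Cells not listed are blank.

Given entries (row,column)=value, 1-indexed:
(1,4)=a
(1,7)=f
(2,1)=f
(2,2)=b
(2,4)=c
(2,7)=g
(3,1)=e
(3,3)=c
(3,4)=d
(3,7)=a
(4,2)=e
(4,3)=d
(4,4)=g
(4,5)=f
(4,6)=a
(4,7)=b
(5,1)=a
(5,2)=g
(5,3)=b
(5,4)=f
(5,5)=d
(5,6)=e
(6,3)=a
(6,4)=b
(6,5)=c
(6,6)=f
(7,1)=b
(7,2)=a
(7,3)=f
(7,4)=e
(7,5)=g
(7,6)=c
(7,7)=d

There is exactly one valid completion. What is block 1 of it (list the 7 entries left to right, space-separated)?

d c g a e b f

Block 2, plot 3: block 2 has {c, b, f, g} and plot 3 has {d, c, b, a, f}, leaving only e.
Block 1, plot 3: block 1 has {a, f} and plot 3 has {d, e, c, b, a, f}, leaving only g.
Block 2, plot 5: block 2 has {e, c, b, f, g} and plot 5 has {d, c, f, g}, leaving only a.
Block 2, plot 6: block 2 has {e, c, b, a, f, g} and plot 6 has {e, c, a, f}, leaving only d.
Block 1, plot 6: block 1 has {a, f, g} and plot 6 has {d, e, c, a, f}, leaving only b.
Block 1, plot 5: block 1 has {b, a, f, g} and plot 5 has {d, c, a, f, g}, leaving only e.
Block 3, plot 2: block 3 has {d, e, c, a} and plot 2 has {e, b, a, g}, leaving only f.
Block 3, plot 5: block 3 has {d, e, c, a, f} and plot 5 has {d, e, c, a, f, g}, leaving only b.
Block 3, plot 6: block 3 has {d, e, c, b, a, f} and plot 6 has {d, e, c, b, a, f}, leaving only g.
Block 4, plot 1: block 4 has {d, e, b, a, f, g} and plot 1 has {e, b, a, f}, leaving only c.
Block 1, plot 1: block 1 has {e, b, a, f, g} and plot 1 has {e, c, b, a, f}, leaving only d.
Block 1, plot 2: block 1 has {d, e, b, a, f, g} and plot 2 has {e, b, a, f, g}, leaving only c.
So block 1 reads: d c g a e b f.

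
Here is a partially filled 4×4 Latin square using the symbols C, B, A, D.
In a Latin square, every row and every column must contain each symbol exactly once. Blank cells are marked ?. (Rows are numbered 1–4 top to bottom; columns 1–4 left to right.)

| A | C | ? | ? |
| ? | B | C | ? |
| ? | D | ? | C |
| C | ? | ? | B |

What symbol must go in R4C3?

D

Row 1, column 4: row 1 has {C, A} and column 4 has {C, B}, leaving only D.
Row 1, column 3: row 1 has {C, A, D} and column 3 has {C}, leaving only B.
Row 2, column 1: row 2 has {C, B} and column 1 has {C, A}, leaving only D.
Row 2, column 4: row 2 has {C, B, D} and column 4 has {C, B, D}, leaving only A.
Row 3, column 1: row 3 has {C, D} and column 1 has {C, A, D}, leaving only B.
Row 3, column 3: row 3 has {C, B, D} and column 3 has {C, B}, leaving only A.
Row 4 already has {C, B} and column 3 already has {C, B, A}, so row 4, column 3 must be D.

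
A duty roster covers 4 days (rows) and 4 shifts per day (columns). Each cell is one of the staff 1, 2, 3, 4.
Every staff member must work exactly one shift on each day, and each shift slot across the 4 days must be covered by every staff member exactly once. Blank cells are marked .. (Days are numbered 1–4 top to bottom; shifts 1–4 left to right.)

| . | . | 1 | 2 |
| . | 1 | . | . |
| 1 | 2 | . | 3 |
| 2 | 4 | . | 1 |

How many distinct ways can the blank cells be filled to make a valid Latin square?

Day 1, shift 1: eliminating its day and shift leaves {3, 4}.
Day 1, shift 2: eliminating its day and shift leaves {3}.
Day 2, shift 1: eliminating its day and shift leaves {3, 4}.
Day 2, shift 3: eliminating its day and shift leaves {2, 3, 4}.
Day 2, shift 4: eliminating its day and shift leaves {4}.
Day 3, shift 3: eliminating its day and shift leaves {4}.
Day 4, shift 3: eliminating its day and shift leaves {3}.
Only one assignment across all blanks avoids any day or shift repeat, giving 1 completion.

1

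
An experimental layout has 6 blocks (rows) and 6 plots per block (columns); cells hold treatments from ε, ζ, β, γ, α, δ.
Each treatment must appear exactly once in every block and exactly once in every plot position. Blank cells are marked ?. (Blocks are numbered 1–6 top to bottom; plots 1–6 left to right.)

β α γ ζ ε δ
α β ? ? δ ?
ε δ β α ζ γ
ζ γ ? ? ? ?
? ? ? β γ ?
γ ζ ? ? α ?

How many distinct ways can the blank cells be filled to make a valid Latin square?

3

Block 2, plot 3: eliminating its block and plot leaves {ε, ζ}.
Block 2, plot 4: eliminating its block and plot leaves {ε, γ}.
Block 2, plot 6: eliminating its block and plot leaves {ε, ζ}.
Block 4, plot 3: eliminating its block and plot leaves {ε, α, δ}.
Block 4, plot 4: eliminating its block and plot leaves {ε, δ}.
Block 4, plot 5: eliminating its block and plot leaves {β}.
Block 4, plot 6: eliminating its block and plot leaves {ε, β, α}.
Block 5, plot 1: eliminating its block and plot leaves {δ}.
Block 5, plot 2: eliminating its block and plot leaves {ε}.
Block 5, plot 3: eliminating its block and plot leaves {ε, ζ, α, δ}.
Block 5, plot 6: eliminating its block and plot leaves {ε, ζ, α}.
Block 6, plot 3: eliminating its block and plot leaves {ε, δ}.
Block 6, plot 4: eliminating its block and plot leaves {ε, δ}.
Block 6, plot 6: eliminating its block and plot leaves {ε, β}.
Enumerating the assignments across these blanks that avoid any block or plot repeat gives 3 completions.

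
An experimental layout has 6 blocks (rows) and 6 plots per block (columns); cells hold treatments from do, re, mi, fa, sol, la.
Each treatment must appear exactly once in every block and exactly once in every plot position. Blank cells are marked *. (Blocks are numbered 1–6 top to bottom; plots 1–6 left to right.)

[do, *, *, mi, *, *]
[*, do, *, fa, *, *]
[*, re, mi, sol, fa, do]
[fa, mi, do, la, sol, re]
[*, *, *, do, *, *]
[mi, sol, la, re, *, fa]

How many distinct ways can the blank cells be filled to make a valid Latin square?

Block 1, plot 2: eliminating its block and plot leaves {fa, la}.
Block 1, plot 3: eliminating its block and plot leaves {re, fa, sol}.
Block 1, plot 5: eliminating its block and plot leaves {re, la}.
Block 1, plot 6: eliminating its block and plot leaves {sol, la}.
Block 2, plot 1: eliminating its block and plot leaves {re, sol, la}.
Block 2, plot 3: eliminating its block and plot leaves {re, sol}.
Block 2, plot 5: eliminating its block and plot leaves {re, mi, la}.
Block 2, plot 6: eliminating its block and plot leaves {mi, sol, la}.
Block 3, plot 1: eliminating its block and plot leaves {la}.
Block 5, plot 1: eliminating its block and plot leaves {re, sol, la}.
Block 5, plot 2: eliminating its block and plot leaves {fa, la}.
Block 5, plot 3: eliminating its block and plot leaves {re, fa, sol}.
Block 5, plot 5: eliminating its block and plot leaves {re, mi, la}.
Block 5, plot 6: eliminating its block and plot leaves {mi, sol, la}.
Block 6, plot 5: eliminating its block and plot leaves {do}.
Enumerating the assignments across these blanks that avoid any block or plot repeat gives 6 completions.

6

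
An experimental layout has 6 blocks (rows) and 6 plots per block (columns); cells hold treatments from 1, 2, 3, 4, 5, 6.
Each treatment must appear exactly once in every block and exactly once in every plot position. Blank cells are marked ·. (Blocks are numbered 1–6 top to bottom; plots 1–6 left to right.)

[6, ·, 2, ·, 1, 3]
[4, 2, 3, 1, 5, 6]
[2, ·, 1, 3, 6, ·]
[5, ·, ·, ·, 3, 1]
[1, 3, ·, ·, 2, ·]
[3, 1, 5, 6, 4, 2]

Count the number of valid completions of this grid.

2

Block 1, plot 2: eliminating its block and plot leaves {4, 5}.
Block 1, plot 4: eliminating its block and plot leaves {4, 5}.
Block 3, plot 2: eliminating its block and plot leaves {4, 5}.
Block 3, plot 6: eliminating its block and plot leaves {4, 5}.
Block 4, plot 2: eliminating its block and plot leaves {4, 6}.
Block 4, plot 3: eliminating its block and plot leaves {4, 6}.
Block 4, plot 4: eliminating its block and plot leaves {2, 4}.
Block 5, plot 3: eliminating its block and plot leaves {4, 6}.
Block 5, plot 4: eliminating its block and plot leaves {4, 5}.
Block 5, plot 6: eliminating its block and plot leaves {4, 5}.
Enumerating the assignments across these blanks that avoid any block or plot repeat gives 2 completions.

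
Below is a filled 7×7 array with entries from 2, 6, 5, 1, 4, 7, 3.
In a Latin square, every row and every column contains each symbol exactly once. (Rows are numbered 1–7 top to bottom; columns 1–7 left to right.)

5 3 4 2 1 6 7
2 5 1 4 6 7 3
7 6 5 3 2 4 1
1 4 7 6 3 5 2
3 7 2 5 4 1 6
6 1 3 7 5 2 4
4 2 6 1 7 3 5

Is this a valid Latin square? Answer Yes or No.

Each row is a permutation of the 7 symbols, and so is each column.

Yes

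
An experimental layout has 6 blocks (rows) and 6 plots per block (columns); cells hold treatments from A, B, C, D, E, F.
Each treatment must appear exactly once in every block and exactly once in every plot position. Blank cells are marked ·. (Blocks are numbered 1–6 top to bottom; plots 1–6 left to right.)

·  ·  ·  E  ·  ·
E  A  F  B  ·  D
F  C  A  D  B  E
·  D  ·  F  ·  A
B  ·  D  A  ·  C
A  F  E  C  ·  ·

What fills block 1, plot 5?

Block 1, plot 2: block 1 has {E} and plot 2 has {A, C, D, F}, leaving only B.
Block 1, plot 3: block 1 has {B, E} and plot 3 has {A, D, E, F}, leaving only C.
Block 1, plot 1: block 1 has {B, C, E} and plot 1 has {A, B, E, F}, leaving only D.
Block 1, plot 6: block 1 has {B, C, D, E} and plot 6 has {A, C, D, E}, leaving only F.
Block 1 already has {B, C, D, E, F} and plot 5 already has {B}, so block 1, plot 5 must be A.

A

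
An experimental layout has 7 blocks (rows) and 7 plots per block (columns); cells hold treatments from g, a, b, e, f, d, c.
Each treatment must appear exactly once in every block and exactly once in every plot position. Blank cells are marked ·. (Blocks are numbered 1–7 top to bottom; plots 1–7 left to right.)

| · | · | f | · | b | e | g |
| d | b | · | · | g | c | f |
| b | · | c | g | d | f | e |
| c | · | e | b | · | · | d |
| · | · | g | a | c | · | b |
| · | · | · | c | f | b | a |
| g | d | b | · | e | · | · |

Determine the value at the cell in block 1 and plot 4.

Block 1 already has {g, b, e, f} and plot 4 already has {g, a, b, c}, so block 1, plot 4 must be d.

d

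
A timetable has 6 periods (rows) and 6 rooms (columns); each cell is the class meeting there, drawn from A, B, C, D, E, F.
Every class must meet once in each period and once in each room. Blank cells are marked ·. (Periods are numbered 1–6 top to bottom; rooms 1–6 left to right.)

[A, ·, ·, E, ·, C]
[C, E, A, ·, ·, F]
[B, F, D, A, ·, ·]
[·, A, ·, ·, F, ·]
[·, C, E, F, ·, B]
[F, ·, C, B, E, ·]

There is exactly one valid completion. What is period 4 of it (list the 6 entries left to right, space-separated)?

E A B C F D

Period 4, room 3: period 4 has {A, F} and room 3 has {A, C, D, E}, leaving only B.
Period 1, room 3: period 1 has {A, C, E} and room 3 has {A, B, C, D, E}, leaving only F.
Period 2, room 4: period 2 has {A, C, E, F} and room 4 has {A, B, E, F}, leaving only D.
Period 4, room 4: period 4 has {A, B, F} and room 4 has {A, B, D, E, F}, leaving only C.
Period 2, room 5: period 2 has {A, C, D, E, F} and room 5 has {E, F}, leaving only B.
Period 1, room 5: period 1 has {A, C, E, F} and room 5 has {B, E, F}, leaving only D.
Period 1, room 2: period 1 has {A, C, D, E, F} and room 2 has {A, C, E, F}, leaving only B.
Period 3, room 5: period 3 has {A, B, D, F} and room 5 has {B, D, E, F}, leaving only C.
Period 3, room 6: period 3 has {A, B, C, D, F} and room 6 has {B, C, F}, leaving only E.
Period 4, room 6: period 4 has {A, B, C, F} and room 6 has {B, C, E, F}, leaving only D.
Period 4, room 1: period 4 has {A, B, C, D, F} and room 1 has {A, B, C, F}, leaving only E.
So period 4 reads: E A B C F D.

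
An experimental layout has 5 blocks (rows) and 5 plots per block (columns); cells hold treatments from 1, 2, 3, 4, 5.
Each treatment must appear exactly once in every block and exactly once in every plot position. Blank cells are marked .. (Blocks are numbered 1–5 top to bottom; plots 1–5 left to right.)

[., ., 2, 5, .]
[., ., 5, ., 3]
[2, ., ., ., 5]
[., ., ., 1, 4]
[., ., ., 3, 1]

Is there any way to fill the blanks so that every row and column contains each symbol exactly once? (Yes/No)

Block 1, plot 5: block 1 together with plot 5 already contain {1, 2, 3, 4, 5} — every symbol — so nothing can go there. The grid has no valid completion.

No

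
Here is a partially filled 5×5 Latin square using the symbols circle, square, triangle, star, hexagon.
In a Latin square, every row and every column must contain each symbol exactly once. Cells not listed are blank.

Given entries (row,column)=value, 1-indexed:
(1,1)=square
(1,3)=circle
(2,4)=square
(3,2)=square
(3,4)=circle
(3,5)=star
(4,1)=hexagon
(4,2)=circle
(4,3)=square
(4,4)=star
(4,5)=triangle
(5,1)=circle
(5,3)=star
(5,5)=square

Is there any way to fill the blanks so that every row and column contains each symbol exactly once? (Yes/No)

Yes

No row or column among the givens repeats a symbol, and propagating forced cells runs into no contradiction.
One valid completion exists (for instance, square star circle triangle hexagon / star hexagon triangle square circle / triangle square hexagon circle star / hexagon circle square star triangle / circle triangle star hexagon square).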